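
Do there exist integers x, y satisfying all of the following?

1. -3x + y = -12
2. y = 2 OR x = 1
Yes

Take x = 1, y = -9. Substituting into each constraint:
  (1) -3(1) + (-9) = -12 ✓
  (2) x = 1, target 1 ✓ (second branch holds)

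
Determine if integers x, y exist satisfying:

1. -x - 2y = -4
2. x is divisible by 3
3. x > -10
Yes

Take x = 0, y = 2. Substituting into each constraint:
  (1) 0 - 2(2) = -4 ✓
  (2) 0 = 3 × 0, remainder 0 ✓
  (3) 0 > -10 ✓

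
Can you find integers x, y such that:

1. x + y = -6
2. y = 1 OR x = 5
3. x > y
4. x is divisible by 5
Yes

Take x = 5, y = -11. Substituting into each constraint:
  (1) 5 + (-11) = -6 ✓
  (2) x = 5, target 5 ✓ (second branch holds)
  (3) 5 > -11 ✓
  (4) 5 = 5 × 1, remainder 0 ✓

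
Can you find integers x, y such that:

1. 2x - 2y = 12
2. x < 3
Yes

Take x = 2, y = -4. Substituting into each constraint:
  (1) 2(2) - 2(-4) = 12 ✓
  (2) 2 < 3 ✓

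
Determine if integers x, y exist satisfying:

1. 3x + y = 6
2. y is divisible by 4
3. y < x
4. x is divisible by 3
Yes

Take x = 6, y = -12. Substituting into each constraint:
  (1) 3(6) + (-12) = 6 ✓
  (2) -12 = 4 × -3, remainder 0 ✓
  (3) -12 < 6 ✓
  (4) 6 = 3 × 2, remainder 0 ✓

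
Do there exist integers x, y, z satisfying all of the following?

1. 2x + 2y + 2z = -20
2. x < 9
Yes

Take x = 0, y = 0, z = -10. Substituting into each constraint:
  (1) 2(0) + 2(0) + 2(-10) = -20 ✓
  (2) 0 < 9 ✓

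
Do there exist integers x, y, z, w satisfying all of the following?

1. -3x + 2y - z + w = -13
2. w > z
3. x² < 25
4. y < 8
Yes

Take x = 0, y = -7, z = -1, w = 0. Substituting into each constraint:
  (1) -3(0) + 2(-7) + 1 + 0 = -13 ✓
  (2) 0 > -1 ✓
  (3) x² = (0)² = 0, and 0 < 25 ✓
  (4) -7 < 8 ✓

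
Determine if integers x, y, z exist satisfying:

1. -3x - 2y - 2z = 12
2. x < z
Yes

Take x = 0, y = -7, z = 1. Substituting into each constraint:
  (1) -3(0) - 2(-7) - 2(1) = 12 ✓
  (2) 0 < 1 ✓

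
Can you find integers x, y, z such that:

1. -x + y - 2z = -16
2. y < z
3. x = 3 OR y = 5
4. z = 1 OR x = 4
Yes

Take x = 3, y = -11, z = 1. Substituting into each constraint:
  (1) (-3) + (-11) - 2(1) = -16 ✓
  (2) -11 < 1 ✓
  (3) x = 3, target 3 ✓ (first branch holds)
  (4) z = 1, target 1 ✓ (first branch holds)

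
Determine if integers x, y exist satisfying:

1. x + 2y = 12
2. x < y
Yes

Take x = 2, y = 5. Substituting into each constraint:
  (1) 2 + 2(5) = 12 ✓
  (2) 2 < 5 ✓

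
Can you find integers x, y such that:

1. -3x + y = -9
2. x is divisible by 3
Yes

Take x = 0, y = -9. Substituting into each constraint:
  (1) -3(0) + (-9) = -9 ✓
  (2) 0 = 3 × 0, remainder 0 ✓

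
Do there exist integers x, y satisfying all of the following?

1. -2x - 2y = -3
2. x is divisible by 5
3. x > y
No

Even the single constraint (-2x - 2y = -3) is infeasible over the integers.

  - -2x - 2y = -3: every term on the left is divisible by 2, so the LHS ≡ 0 (mod 2), but the RHS -3 is not — no integer solution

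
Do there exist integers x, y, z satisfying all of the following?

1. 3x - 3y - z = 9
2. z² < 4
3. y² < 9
Yes

Take x = 3, y = 0, z = 0. Substituting into each constraint:
  (1) 3(3) - 3(0) + 0 = 9 ✓
  (2) z² = (0)² = 0, and 0 < 4 ✓
  (3) y² = (0)² = 0, and 0 < 9 ✓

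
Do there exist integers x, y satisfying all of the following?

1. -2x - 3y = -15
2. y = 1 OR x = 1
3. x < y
No

The full constraint system is jointly infeasible over the integers. Each constraint and what it forces:

  - -2x - 3y = -15: is a linear equation tying the variables together
  - y = 1 OR x = 1: forces a choice: either y = 1 or x = 1
  - x < y: bounds one variable relative to another variable

Split on the disjunction (y = 1 OR x = 1):
  • If y = 1: the equation forces x = 6, giving (y, x) = (1, 6), which violates y > x.
  • If x = 1: with x = 1, every remaining term of the linear equation is divisible by 3, so the left side is ≡ 0 (mod 3); but the right side -13 ≡ 2 (mod 3). No integers can satisfy it.
Both branches are infeasible, so the system has no integer solution.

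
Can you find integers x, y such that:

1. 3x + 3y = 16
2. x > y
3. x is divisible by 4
No

Even the single constraint (3x + 3y = 16) is infeasible over the integers.

  - 3x + 3y = 16: every term on the left is divisible by 3, so the LHS ≡ 0 (mod 3), but the RHS 16 is not — no integer solution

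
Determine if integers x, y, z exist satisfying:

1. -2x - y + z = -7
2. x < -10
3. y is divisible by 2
Yes

Take x = -11, y = 0, z = -29. Substituting into each constraint:
  (1) -2(-11) + 0 + (-29) = -7 ✓
  (2) -11 < -10 ✓
  (3) 0 = 2 × 0, remainder 0 ✓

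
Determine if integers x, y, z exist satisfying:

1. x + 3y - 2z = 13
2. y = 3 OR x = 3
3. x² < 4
Yes

Take x = 0, y = 3, z = -2. Substituting into each constraint:
  (1) 0 + 3(3) - 2(-2) = 13 ✓
  (2) y = 3, target 3 ✓ (first branch holds)
  (3) x² = (0)² = 0, and 0 < 4 ✓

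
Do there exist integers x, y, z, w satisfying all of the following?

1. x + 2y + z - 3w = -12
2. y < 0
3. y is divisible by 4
Yes

Take x = 0, y = -4, z = -4, w = 0. Substituting into each constraint:
  (1) 0 + 2(-4) + (-4) - 3(0) = -12 ✓
  (2) -4 < 0 ✓
  (3) -4 = 4 × -1, remainder 0 ✓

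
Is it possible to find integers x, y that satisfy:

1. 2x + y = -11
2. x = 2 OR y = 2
Yes

Take x = 2, y = -15. Substituting into each constraint:
  (1) 2(2) + (-15) = -11 ✓
  (2) x = 2, target 2 ✓ (first branch holds)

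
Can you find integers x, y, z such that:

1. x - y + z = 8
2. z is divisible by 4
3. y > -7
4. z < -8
Yes

Take x = 20, y = 0, z = -12. Substituting into each constraint:
  (1) 20 + 0 + (-12) = 8 ✓
  (2) -12 = 4 × -3, remainder 0 ✓
  (3) 0 > -7 ✓
  (4) -12 < -8 ✓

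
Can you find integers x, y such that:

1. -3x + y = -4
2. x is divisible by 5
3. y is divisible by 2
Yes

Take x = 0, y = -4. Substituting into each constraint:
  (1) -3(0) + (-4) = -4 ✓
  (2) 0 = 5 × 0, remainder 0 ✓
  (3) -4 = 2 × -2, remainder 0 ✓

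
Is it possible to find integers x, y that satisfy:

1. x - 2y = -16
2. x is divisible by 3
Yes

Take x = 0, y = 8. Substituting into each constraint:
  (1) 0 - 2(8) = -16 ✓
  (2) 0 = 3 × 0, remainder 0 ✓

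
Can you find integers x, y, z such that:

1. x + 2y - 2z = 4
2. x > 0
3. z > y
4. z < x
Yes

Take x = 6, y = -1, z = 0. Substituting into each constraint:
  (1) 6 + 2(-1) - 2(0) = 4 ✓
  (2) 6 > 0 ✓
  (3) 0 > -1 ✓
  (4) 0 < 6 ✓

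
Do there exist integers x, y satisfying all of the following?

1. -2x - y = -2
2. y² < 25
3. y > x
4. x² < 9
Yes

Take x = 0, y = 2. Substituting into each constraint:
  (1) -2(0) + (-2) = -2 ✓
  (2) y² = (2)² = 4, and 4 < 25 ✓
  (3) 2 > 0 ✓
  (4) x² = (0)² = 0, and 0 < 9 ✓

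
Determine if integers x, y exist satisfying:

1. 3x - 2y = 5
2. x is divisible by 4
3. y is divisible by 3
No

A contradictory subset is {3x - 2y = 5, y is divisible by 3}. No integer assignment can satisfy these jointly:

  - 3x - 2y = 5: is a linear equation tying the variables together
  - y is divisible by 3: restricts y to multiples of 3

Modular obstruction: writing y = 3y', every remaining term of the linear equation is divisible by 3, so the left side is ≡ 0 (mod 3); but the right side 5 ≡ 2 (mod 3). No integers can satisfy it.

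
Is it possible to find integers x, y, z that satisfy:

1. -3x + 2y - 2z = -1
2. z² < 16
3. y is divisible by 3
Yes

Take x = -1, y = 0, z = 2. Substituting into each constraint:
  (1) -3(-1) + 2(0) - 2(2) = -1 ✓
  (2) z² = (2)² = 4, and 4 < 16 ✓
  (3) 0 = 3 × 0, remainder 0 ✓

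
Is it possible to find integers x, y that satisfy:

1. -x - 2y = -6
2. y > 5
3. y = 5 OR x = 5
No

The full constraint system is jointly infeasible over the integers. Each constraint and what it forces:

  - -x - 2y = -6: is a linear equation tying the variables together
  - y > 5: bounds one variable relative to a constant
  - y = 5 OR x = 5: forces a choice: either y = 5 or x = 5

Split on the disjunction (y = 5 OR x = 5):
  • If y = 5: this contradicts the bound y ≥ 6.
  • If x = 5: with x = 5, every remaining term of the linear equation is divisible by 2, so the left side is ≡ 0 (mod 2); but the right side -1 ≡ 1 (mod 2). No integers can satisfy it.
Both branches are infeasible, so the system has no integer solution.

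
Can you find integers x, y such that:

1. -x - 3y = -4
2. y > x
Yes

Take x = -2, y = 2. Substituting into each constraint:
  (1) 2 - 3(2) = -4 ✓
  (2) 2 > -2 ✓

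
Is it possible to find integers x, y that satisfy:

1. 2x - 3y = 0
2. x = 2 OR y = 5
No

The full constraint system is jointly infeasible over the integers. Each constraint and what it forces:

  - 2x - 3y = 0: is a linear equation tying the variables together
  - x = 2 OR y = 5: forces a choice: either x = 2 or y = 5

Split on the disjunction (x = 2 OR y = 5):
  • If x = 2: with x = 2, every remaining term of the linear equation is divisible by 3, so the left side is ≡ 0 (mod 3); but the right side -4 ≡ 2 (mod 3). No integers can satisfy it.
  • If y = 5: with y = 5, every remaining term of the linear equation is divisible by 2, so the left side is ≡ 0 (mod 2); but the right side 15 ≡ 1 (mod 2). No integers can satisfy it.
Both branches are infeasible, so the system has no integer solution.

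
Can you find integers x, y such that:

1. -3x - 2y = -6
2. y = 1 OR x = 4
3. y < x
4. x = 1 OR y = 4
No

A contradictory subset is {-3x - 2y = -6, y < x, x = 1 OR y = 4}. No integer assignment can satisfy these jointly:

  - -3x - 2y = -6: is a linear equation tying the variables together
  - y < x: bounds one variable relative to another variable
  - x = 1 OR y = 4: forces a choice: either x = 1 or y = 4

Split on the disjunction (x = 1 OR y = 4):
  • If x = 1: with x = 1, every remaining term of the linear equation is divisible by 2, so the left side is ≡ 0 (mod 2); but the right side -3 ≡ 1 (mod 2). No integers can satisfy it.
  • If y = 4: with y = 4, every remaining term of the linear equation is divisible by 3, so the left side is ≡ 0 (mod 3); but the right side 2 ≡ 2 (mod 3). No integers can satisfy it.
Both branches are infeasible, so the system has no integer solution.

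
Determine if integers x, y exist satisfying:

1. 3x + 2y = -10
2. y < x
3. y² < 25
No

The full constraint system is jointly infeasible over the integers. Each constraint and what it forces:

  - 3x + 2y = -10: is a linear equation tying the variables together
  - y < x: bounds one variable relative to another variable
  - y² < 25: restricts y to |y| ≤ 4

The bounds confine y to {-4, -3, -2, -1, 0, 1, 2, 3, 4}. For each value, substitute into the equation:
  • y = -4: the equation gives 3x = -2, so x would not be an integer.
  • y = -3: the equation gives 3x = -4, so x would not be an integer.
  • y = -2: the equation forces x = -2, but x > y fails since -2 ≤ -2.
  • y = -1: the equation gives 3x = -8, so x would not be an integer.
  • y = 0: the equation gives 3x = -10, so x would not be an integer.
  • y = 1: the equation forces x = -4, but x > y fails since -4 ≤ 1.
  • y = 2: the equation gives 3x = -14, so x would not be an integer.
  • y = 3: the equation gives 3x = -16, so x would not be an integer.
  • y = 4: the equation forces x = -6, but x > y fails since -6 ≤ 4.
Every case fails, so no integer solution exists.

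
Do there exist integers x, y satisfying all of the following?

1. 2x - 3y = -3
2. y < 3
Yes

Take x = 0, y = 1. Substituting into each constraint:
  (1) 2(0) - 3(1) = -3 ✓
  (2) 1 < 3 ✓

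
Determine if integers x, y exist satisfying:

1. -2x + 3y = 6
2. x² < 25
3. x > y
No

The full constraint system is jointly infeasible over the integers. Each constraint and what it forces:

  - -2x + 3y = 6: is a linear equation tying the variables together
  - x² < 25: restricts x to |x| ≤ 4
  - x > y: bounds one variable relative to another variable

The bounds confine x to {-4, -3, -2, -1, 0, 1, 2, 3, 4}. For each value, substitute into the equation:
  • x = -4: the equation gives 3y = -2, so y would not be an integer.
  • x = -3: the equation forces y = 0, but x > y fails since -3 ≤ 0.
  • x = -2: the equation gives 3y = 2, so y would not be an integer.
  • x = -1: the equation gives 3y = 4, so y would not be an integer.
  • x = 0: the equation forces y = 2, but x > y fails since 0 ≤ 2.
  • x = 1: the equation gives 3y = 8, so y would not be an integer.
  • x = 2: the equation gives 3y = 10, so y would not be an integer.
  • x = 3: the equation forces y = 4, but x > y fails since 3 ≤ 4.
  • x = 4: the equation gives 3y = 14, so y would not be an integer.
Every case fails, so no integer solution exists.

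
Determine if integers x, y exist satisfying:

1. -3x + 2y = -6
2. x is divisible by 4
Yes

Take x = 0, y = -3. Substituting into each constraint:
  (1) -3(0) + 2(-3) = -6 ✓
  (2) 0 = 4 × 0, remainder 0 ✓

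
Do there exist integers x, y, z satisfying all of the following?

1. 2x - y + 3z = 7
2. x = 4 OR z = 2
Yes

Take x = 1, y = 1, z = 2. Substituting into each constraint:
  (1) 2(1) + (-1) + 3(2) = 7 ✓
  (2) z = 2, target 2 ✓ (second branch holds)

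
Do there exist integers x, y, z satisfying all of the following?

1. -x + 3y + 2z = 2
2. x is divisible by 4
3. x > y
Yes

Take x = 0, y = -2, z = 4. Substituting into each constraint:
  (1) 0 + 3(-2) + 2(4) = 2 ✓
  (2) 0 = 4 × 0, remainder 0 ✓
  (3) 0 > -2 ✓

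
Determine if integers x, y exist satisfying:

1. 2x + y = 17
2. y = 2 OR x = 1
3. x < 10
Yes

Take x = 1, y = 15. Substituting into each constraint:
  (1) 2(1) + 15 = 17 ✓
  (2) x = 1, target 1 ✓ (second branch holds)
  (3) 1 < 10 ✓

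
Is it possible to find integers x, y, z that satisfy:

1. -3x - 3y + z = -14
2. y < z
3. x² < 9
Yes

Take x = 0, y = 8, z = 10. Substituting into each constraint:
  (1) -3(0) - 3(8) + 10 = -14 ✓
  (2) 8 < 10 ✓
  (3) x² = (0)² = 0, and 0 < 9 ✓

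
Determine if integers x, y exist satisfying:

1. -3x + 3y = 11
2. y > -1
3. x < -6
No

Even the single constraint (-3x + 3y = 11) is infeasible over the integers.

  - -3x + 3y = 11: every term on the left is divisible by 3, so the LHS ≡ 0 (mod 3), but the RHS 11 is not — no integer solution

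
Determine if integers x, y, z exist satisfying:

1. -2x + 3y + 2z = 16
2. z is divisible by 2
Yes

Take x = 0, y = 4, z = 2. Substituting into each constraint:
  (1) -2(0) + 3(4) + 2(2) = 16 ✓
  (2) 2 = 2 × 1, remainder 0 ✓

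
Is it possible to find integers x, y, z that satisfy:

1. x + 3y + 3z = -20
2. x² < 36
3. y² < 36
Yes

Take x = -2, y = 0, z = -6. Substituting into each constraint:
  (1) (-2) + 3(0) + 3(-6) = -20 ✓
  (2) x² = (-2)² = 4, and 4 < 36 ✓
  (3) y² = (0)² = 0, and 0 < 36 ✓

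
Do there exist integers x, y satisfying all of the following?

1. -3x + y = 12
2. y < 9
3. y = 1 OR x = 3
No

The full constraint system is jointly infeasible over the integers. Each constraint and what it forces:

  - -3x + y = 12: is a linear equation tying the variables together
  - y < 9: bounds one variable relative to a constant
  - y = 1 OR x = 3: forces a choice: either y = 1 or x = 3

Split on the disjunction (y = 1 OR x = 3):
  • If y = 1: with y = 1, every remaining term of the linear equation is divisible by 3, so the left side is ≡ 0 (mod 3); but the right side 11 ≡ 2 (mod 3). No integers can satisfy it.
  • If x = 3: the equation forces y = 21, which contradicts the bound y ≤ 8.
Both branches are infeasible, so the system has no integer solution.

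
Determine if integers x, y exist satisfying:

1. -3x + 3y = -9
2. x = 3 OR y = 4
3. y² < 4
Yes

Take x = 3, y = 0. Substituting into each constraint:
  (1) -3(3) + 3(0) = -9 ✓
  (2) x = 3, target 3 ✓ (first branch holds)
  (3) y² = (0)² = 0, and 0 < 4 ✓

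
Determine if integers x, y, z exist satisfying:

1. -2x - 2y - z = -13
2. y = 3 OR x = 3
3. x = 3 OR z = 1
Yes

Take x = 3, y = 2, z = 3. Substituting into each constraint:
  (1) -2(3) - 2(2) + (-3) = -13 ✓
  (2) x = 3, target 3 ✓ (second branch holds)
  (3) x = 3, target 3 ✓ (first branch holds)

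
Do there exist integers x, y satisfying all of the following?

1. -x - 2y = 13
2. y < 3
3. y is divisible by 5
Yes

Take x = -13, y = 0. Substituting into each constraint:
  (1) 13 - 2(0) = 13 ✓
  (2) 0 < 3 ✓
  (3) 0 = 5 × 0, remainder 0 ✓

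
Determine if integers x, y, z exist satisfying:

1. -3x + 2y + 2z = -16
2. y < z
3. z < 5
Yes

Take x = 6, y = 0, z = 1. Substituting into each constraint:
  (1) -3(6) + 2(0) + 2(1) = -16 ✓
  (2) 0 < 1 ✓
  (3) 1 < 5 ✓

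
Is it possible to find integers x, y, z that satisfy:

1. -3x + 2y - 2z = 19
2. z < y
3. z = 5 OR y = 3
Yes

Take x = -5, y = 7, z = 5. Substituting into each constraint:
  (1) -3(-5) + 2(7) - 2(5) = 19 ✓
  (2) 5 < 7 ✓
  (3) z = 5, target 5 ✓ (first branch holds)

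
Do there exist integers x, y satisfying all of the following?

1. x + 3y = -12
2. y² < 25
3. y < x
Yes

Take x = 0, y = -4. Substituting into each constraint:
  (1) 0 + 3(-4) = -12 ✓
  (2) y² = (-4)² = 16, and 16 < 25 ✓
  (3) -4 < 0 ✓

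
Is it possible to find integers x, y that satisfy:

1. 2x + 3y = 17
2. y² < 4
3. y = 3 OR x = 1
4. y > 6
No

A contradictory subset is {2x + 3y = 17, y = 3 OR x = 1, y > 6}. No integer assignment can satisfy these jointly:

  - 2x + 3y = 17: is a linear equation tying the variables together
  - y = 3 OR x = 1: forces a choice: either y = 3 or x = 1
  - y > 6: bounds one variable relative to a constant

Split on the disjunction (y = 3 OR x = 1):
  • If y = 3: this contradicts the bound y ≥ 7.
  • If x = 1: the equation forces y = 5, which contradicts the bound y ≥ 7.
Both branches are infeasible, so the system has no integer solution.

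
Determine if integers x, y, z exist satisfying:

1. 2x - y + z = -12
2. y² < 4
Yes

Take x = -6, y = 0, z = 0. Substituting into each constraint:
  (1) 2(-6) + 0 + 0 = -12 ✓
  (2) y² = (0)² = 0, and 0 < 4 ✓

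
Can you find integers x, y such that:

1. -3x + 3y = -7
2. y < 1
No

Even the single constraint (-3x + 3y = -7) is infeasible over the integers.

  - -3x + 3y = -7: every term on the left is divisible by 3, so the LHS ≡ 0 (mod 3), but the RHS -7 is not — no integer solution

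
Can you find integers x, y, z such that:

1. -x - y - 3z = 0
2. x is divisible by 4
Yes

Take x = 0, y = 0, z = 0. Substituting into each constraint:
  (1) 0 + 0 - 3(0) = 0 ✓
  (2) 0 = 4 × 0, remainder 0 ✓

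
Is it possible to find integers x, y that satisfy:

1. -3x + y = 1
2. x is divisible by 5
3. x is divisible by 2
Yes

Take x = 0, y = 1. Substituting into each constraint:
  (1) -3(0) + 1 = 1 ✓
  (2) 0 = 5 × 0, remainder 0 ✓
  (3) 0 = 2 × 0, remainder 0 ✓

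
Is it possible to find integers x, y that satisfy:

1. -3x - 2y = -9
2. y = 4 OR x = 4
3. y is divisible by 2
No

A contradictory subset is {-3x - 2y = -9, y = 4 OR x = 4}. No integer assignment can satisfy these jointly:

  - -3x - 2y = -9: is a linear equation tying the variables together
  - y = 4 OR x = 4: forces a choice: either y = 4 or x = 4

Split on the disjunction (y = 4 OR x = 4):
  • If y = 4: with y = 4, every remaining term of the linear equation is divisible by 3, so the left side is ≡ 0 (mod 3); but the right side -1 ≡ 2 (mod 3). No integers can satisfy it.
  • If x = 4: with x = 4, every remaining term of the linear equation is divisible by 2, so the left side is ≡ 0 (mod 2); but the right side 3 ≡ 1 (mod 2). No integers can satisfy it.
Both branches are infeasible, so the system has no integer solution.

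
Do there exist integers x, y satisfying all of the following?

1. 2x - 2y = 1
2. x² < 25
No

Even the single constraint (2x - 2y = 1) is infeasible over the integers.

  - 2x - 2y = 1: every term on the left is divisible by 2, so the LHS ≡ 0 (mod 2), but the RHS 1 is not — no integer solution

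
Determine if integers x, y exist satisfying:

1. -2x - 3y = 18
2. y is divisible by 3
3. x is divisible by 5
Yes

Take x = 0, y = -6. Substituting into each constraint:
  (1) -2(0) - 3(-6) = 18 ✓
  (2) -6 = 3 × -2, remainder 0 ✓
  (3) 0 = 5 × 0, remainder 0 ✓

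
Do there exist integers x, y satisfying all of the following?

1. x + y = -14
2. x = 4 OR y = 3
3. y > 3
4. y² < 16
No

A contradictory subset is {x + y = -14, x = 4 OR y = 3, y > 3}. No integer assignment can satisfy these jointly:

  - x + y = -14: is a linear equation tying the variables together
  - x = 4 OR y = 3: forces a choice: either x = 4 or y = 3
  - y > 3: bounds one variable relative to a constant

Split on the disjunction (x = 4 OR y = 3):
  • If x = 4: the equation forces y = -18, which contradicts the bound y ≥ 4.
  • If y = 3: this contradicts the bound y ≥ 4.
Both branches are infeasible, so the system has no integer solution.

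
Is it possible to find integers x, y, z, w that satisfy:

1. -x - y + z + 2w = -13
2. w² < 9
Yes

Take x = 13, y = 0, z = 0, w = 0. Substituting into each constraint:
  (1) (-13) + 0 + 0 + 2(0) = -13 ✓
  (2) w² = (0)² = 0, and 0 < 9 ✓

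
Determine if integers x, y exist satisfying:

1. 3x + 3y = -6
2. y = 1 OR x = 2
Yes

Take x = -3, y = 1. Substituting into each constraint:
  (1) 3(-3) + 3(1) = -6 ✓
  (2) y = 1, target 1 ✓ (first branch holds)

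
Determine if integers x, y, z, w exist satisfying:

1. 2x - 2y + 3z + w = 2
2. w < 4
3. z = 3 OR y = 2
Yes

Take x = -3, y = 2, z = 4, w = 0. Substituting into each constraint:
  (1) 2(-3) - 2(2) + 3(4) + 0 = 2 ✓
  (2) 0 < 4 ✓
  (3) y = 2, target 2 ✓ (second branch holds)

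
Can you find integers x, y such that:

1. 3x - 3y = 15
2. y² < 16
Yes

Take x = 5, y = 0. Substituting into each constraint:
  (1) 3(5) - 3(0) = 15 ✓
  (2) y² = (0)² = 0, and 0 < 16 ✓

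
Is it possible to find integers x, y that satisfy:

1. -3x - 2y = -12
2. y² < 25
Yes

Take x = 4, y = 0. Substituting into each constraint:
  (1) -3(4) - 2(0) = -12 ✓
  (2) y² = (0)² = 0, and 0 < 25 ✓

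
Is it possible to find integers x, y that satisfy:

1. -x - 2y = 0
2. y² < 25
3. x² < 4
Yes

Take x = 0, y = 0. Substituting into each constraint:
  (1) 0 - 2(0) = 0 ✓
  (2) y² = (0)² = 0, and 0 < 25 ✓
  (3) x² = (0)² = 0, and 0 < 4 ✓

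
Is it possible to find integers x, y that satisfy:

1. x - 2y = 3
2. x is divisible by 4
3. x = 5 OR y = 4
No

The full constraint system is jointly infeasible over the integers. Each constraint and what it forces:

  - x - 2y = 3: is a linear equation tying the variables together
  - x is divisible by 4: restricts x to multiples of 4
  - x = 5 OR y = 4: forces a choice: either x = 5 or y = 4

Modular obstruction: writing x = 4x', every remaining term of the linear equation is divisible by 2, so the left side is ≡ 0 (mod 2); but the right side 3 ≡ 1 (mod 2). No integers can satisfy it.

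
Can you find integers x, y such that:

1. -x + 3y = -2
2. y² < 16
Yes

Take x = 2, y = 0. Substituting into each constraint:
  (1) (-2) + 3(0) = -2 ✓
  (2) y² = (0)² = 0, and 0 < 16 ✓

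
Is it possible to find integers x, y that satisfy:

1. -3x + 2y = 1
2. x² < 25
Yes

Take x = 1, y = 2. Substituting into each constraint:
  (1) -3(1) + 2(2) = 1 ✓
  (2) x² = (1)² = 1, and 1 < 25 ✓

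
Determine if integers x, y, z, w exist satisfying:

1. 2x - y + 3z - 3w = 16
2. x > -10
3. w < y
Yes

Take x = 5, y = 0, z = 1, w = -1. Substituting into each constraint:
  (1) 2(5) + 0 + 3(1) - 3(-1) = 16 ✓
  (2) 5 > -10 ✓
  (3) -1 < 0 ✓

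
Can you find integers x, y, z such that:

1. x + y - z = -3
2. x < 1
Yes

Take x = 0, y = -3, z = 0. Substituting into each constraint:
  (1) 0 + (-3) + 0 = -3 ✓
  (2) 0 < 1 ✓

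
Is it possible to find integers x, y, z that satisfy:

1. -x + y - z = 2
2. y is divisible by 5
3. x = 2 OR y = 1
Yes

Take x = 2, y = 0, z = -4. Substituting into each constraint:
  (1) (-2) + 0 + 4 = 2 ✓
  (2) 0 = 5 × 0, remainder 0 ✓
  (3) x = 2, target 2 ✓ (first branch holds)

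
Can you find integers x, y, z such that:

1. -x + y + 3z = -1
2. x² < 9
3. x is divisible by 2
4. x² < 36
Yes

Take x = 0, y = -1, z = 0. Substituting into each constraint:
  (1) 0 + (-1) + 3(0) = -1 ✓
  (2) x² = (0)² = 0, and 0 < 9 ✓
  (3) 0 = 2 × 0, remainder 0 ✓
  (4) x² = (0)² = 0, and 0 < 36 ✓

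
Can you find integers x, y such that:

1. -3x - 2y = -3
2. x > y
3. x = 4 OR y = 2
No

The full constraint system is jointly infeasible over the integers. Each constraint and what it forces:

  - -3x - 2y = -3: is a linear equation tying the variables together
  - x > y: bounds one variable relative to another variable
  - x = 4 OR y = 2: forces a choice: either x = 4 or y = 2

Split on the disjunction (x = 4 OR y = 2):
  • If x = 4: with x = 4, every remaining term of the linear equation is divisible by 2, so the left side is ≡ 0 (mod 2); but the right side 9 ≡ 1 (mod 2). No integers can satisfy it.
  • If y = 2: with y = 2, every remaining term of the linear equation is divisible by 3, so the left side is ≡ 0 (mod 3); but the right side 1 ≡ 1 (mod 3). No integers can satisfy it.
Both branches are infeasible, so the system has no integer solution.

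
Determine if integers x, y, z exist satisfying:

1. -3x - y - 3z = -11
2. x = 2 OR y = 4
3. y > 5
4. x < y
Yes

Take x = 2, y = 8, z = -1. Substituting into each constraint:
  (1) -3(2) + (-8) - 3(-1) = -11 ✓
  (2) x = 2, target 2 ✓ (first branch holds)
  (3) 8 > 5 ✓
  (4) 2 < 8 ✓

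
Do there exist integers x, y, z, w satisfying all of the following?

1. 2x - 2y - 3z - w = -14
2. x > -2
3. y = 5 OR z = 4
Yes

Take x = 0, y = 0, z = 4, w = 2. Substituting into each constraint:
  (1) 2(0) - 2(0) - 3(4) + (-2) = -14 ✓
  (2) 0 > -2 ✓
  (3) z = 4, target 4 ✓ (second branch holds)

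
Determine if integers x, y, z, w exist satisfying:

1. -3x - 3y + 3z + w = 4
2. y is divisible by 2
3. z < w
Yes

Take x = -1, y = 0, z = 0, w = 1. Substituting into each constraint:
  (1) -3(-1) - 3(0) + 3(0) + 1 = 4 ✓
  (2) 0 = 2 × 0, remainder 0 ✓
  (3) 0 < 1 ✓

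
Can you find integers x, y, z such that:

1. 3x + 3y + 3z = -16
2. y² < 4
No

Even the single constraint (3x + 3y + 3z = -16) is infeasible over the integers.

  - 3x + 3y + 3z = -16: every term on the left is divisible by 3, so the LHS ≡ 0 (mod 3), but the RHS -16 is not — no integer solution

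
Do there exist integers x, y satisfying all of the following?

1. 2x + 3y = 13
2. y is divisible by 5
Yes

Take x = 14, y = -5. Substituting into each constraint:
  (1) 2(14) + 3(-5) = 13 ✓
  (2) -5 = 5 × -1, remainder 0 ✓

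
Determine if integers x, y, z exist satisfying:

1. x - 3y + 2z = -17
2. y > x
Yes

Take x = 0, y = 1, z = -7. Substituting into each constraint:
  (1) 0 - 3(1) + 2(-7) = -17 ✓
  (2) 1 > 0 ✓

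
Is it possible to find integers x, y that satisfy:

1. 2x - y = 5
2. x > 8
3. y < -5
No

The full constraint system is jointly infeasible over the integers. Each constraint and what it forces:

  - 2x - y = 5: is a linear equation tying the variables together
  - x > 8: bounds one variable relative to a constant
  - y < -5: bounds one variable relative to a constant

Range argument: with x ∈ [9, ∞], y ∈ [−∞, -6], the left side of the equation is at least 24, but the right side is 5 < 24. No integer solution exists.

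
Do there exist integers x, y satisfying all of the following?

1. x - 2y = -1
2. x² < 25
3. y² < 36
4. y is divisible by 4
Yes

Take x = -1, y = 0. Substituting into each constraint:
  (1) (-1) - 2(0) = -1 ✓
  (2) x² = (-1)² = 1, and 1 < 25 ✓
  (3) y² = (0)² = 0, and 0 < 36 ✓
  (4) 0 = 4 × 0, remainder 0 ✓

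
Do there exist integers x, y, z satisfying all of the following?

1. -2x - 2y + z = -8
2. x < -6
Yes

Take x = -7, y = 0, z = -22. Substituting into each constraint:
  (1) -2(-7) - 2(0) + (-22) = -8 ✓
  (2) -7 < -6 ✓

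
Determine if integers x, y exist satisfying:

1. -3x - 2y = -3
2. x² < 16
Yes

Take x = 1, y = 0. Substituting into each constraint:
  (1) -3(1) - 2(0) = -3 ✓
  (2) x² = (1)² = 1, and 1 < 16 ✓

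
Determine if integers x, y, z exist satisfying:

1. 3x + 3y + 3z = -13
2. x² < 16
No

Even the single constraint (3x + 3y + 3z = -13) is infeasible over the integers.

  - 3x + 3y + 3z = -13: every term on the left is divisible by 3, so the LHS ≡ 0 (mod 3), but the RHS -13 is not — no integer solution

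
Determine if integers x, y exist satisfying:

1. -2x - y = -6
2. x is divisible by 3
Yes

Take x = 0, y = 6. Substituting into each constraint:
  (1) -2(0) + (-6) = -6 ✓
  (2) 0 = 3 × 0, remainder 0 ✓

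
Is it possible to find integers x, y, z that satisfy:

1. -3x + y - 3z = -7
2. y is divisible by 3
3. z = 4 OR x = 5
No

A contradictory subset is {-3x + y - 3z = -7, y is divisible by 3}. No integer assignment can satisfy these jointly:

  - -3x + y - 3z = -7: is a linear equation tying the variables together
  - y is divisible by 3: restricts y to multiples of 3

Modular obstruction: writing y = 3y', every remaining term of the linear equation is divisible by 3, so the left side is ≡ 0 (mod 3); but the right side -7 ≡ 2 (mod 3). No integers can satisfy it.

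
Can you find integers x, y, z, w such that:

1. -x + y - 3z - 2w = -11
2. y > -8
Yes

Take x = 11, y = 0, z = 0, w = 0. Substituting into each constraint:
  (1) (-11) + 0 - 3(0) - 2(0) = -11 ✓
  (2) 0 > -8 ✓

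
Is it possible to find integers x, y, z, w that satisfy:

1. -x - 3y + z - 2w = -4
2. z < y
Yes

Take x = 1, y = 1, z = 0, w = 0. Substituting into each constraint:
  (1) (-1) - 3(1) + 0 - 2(0) = -4 ✓
  (2) 0 < 1 ✓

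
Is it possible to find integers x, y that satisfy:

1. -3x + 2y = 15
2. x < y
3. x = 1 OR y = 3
Yes

Take x = 1, y = 9. Substituting into each constraint:
  (1) -3(1) + 2(9) = 15 ✓
  (2) 1 < 9 ✓
  (3) x = 1, target 1 ✓ (first branch holds)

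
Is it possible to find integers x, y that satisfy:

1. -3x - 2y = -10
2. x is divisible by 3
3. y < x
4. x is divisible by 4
Yes

Take x = 12, y = -13. Substituting into each constraint:
  (1) -3(12) - 2(-13) = -10 ✓
  (2) 12 = 3 × 4, remainder 0 ✓
  (3) -13 < 12 ✓
  (4) 12 = 4 × 3, remainder 0 ✓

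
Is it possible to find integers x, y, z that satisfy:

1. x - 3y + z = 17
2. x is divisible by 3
Yes

Take x = 0, y = -5, z = 2. Substituting into each constraint:
  (1) 0 - 3(-5) + 2 = 17 ✓
  (2) 0 = 3 × 0, remainder 0 ✓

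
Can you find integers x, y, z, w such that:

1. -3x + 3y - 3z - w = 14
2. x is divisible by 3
Yes

Take x = 0, y = 0, z = -5, w = 1. Substituting into each constraint:
  (1) -3(0) + 3(0) - 3(-5) + (-1) = 14 ✓
  (2) 0 = 3 × 0, remainder 0 ✓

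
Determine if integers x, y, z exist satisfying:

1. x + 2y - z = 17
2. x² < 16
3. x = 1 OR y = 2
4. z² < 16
Yes

Take x = 1, y = 7, z = -2. Substituting into each constraint:
  (1) 1 + 2(7) + 2 = 17 ✓
  (2) x² = (1)² = 1, and 1 < 16 ✓
  (3) x = 1, target 1 ✓ (first branch holds)
  (4) z² = (-2)² = 4, and 4 < 16 ✓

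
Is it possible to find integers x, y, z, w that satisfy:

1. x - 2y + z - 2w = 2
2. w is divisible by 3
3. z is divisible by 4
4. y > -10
Yes

Take x = 0, y = -1, z = 0, w = 0. Substituting into each constraint:
  (1) 0 - 2(-1) + 0 - 2(0) = 2 ✓
  (2) 0 = 3 × 0, remainder 0 ✓
  (3) 0 = 4 × 0, remainder 0 ✓
  (4) -1 > -10 ✓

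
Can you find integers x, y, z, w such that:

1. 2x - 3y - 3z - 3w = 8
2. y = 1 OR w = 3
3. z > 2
Yes

Take x = 10, y = 1, z = 3, w = 0. Substituting into each constraint:
  (1) 2(10) - 3(1) - 3(3) - 3(0) = 8 ✓
  (2) y = 1, target 1 ✓ (first branch holds)
  (3) 3 > 2 ✓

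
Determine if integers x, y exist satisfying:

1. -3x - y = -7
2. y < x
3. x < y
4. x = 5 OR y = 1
No

A contradictory subset is {y < x, x < y}. No integer assignment can satisfy these jointly:

  - y < x: bounds one variable relative to another variable
  - x < y: bounds one variable relative to another variable

Direct contradiction: x > y and y > x cannot both hold.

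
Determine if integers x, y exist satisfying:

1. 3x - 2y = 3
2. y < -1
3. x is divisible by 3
Yes

Take x = -3, y = -6. Substituting into each constraint:
  (1) 3(-3) - 2(-6) = 3 ✓
  (2) -6 < -1 ✓
  (3) -3 = 3 × -1, remainder 0 ✓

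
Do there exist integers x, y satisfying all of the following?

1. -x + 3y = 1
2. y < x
Yes

Take x = 2, y = 1. Substituting into each constraint:
  (1) (-2) + 3(1) = 1 ✓
  (2) 1 < 2 ✓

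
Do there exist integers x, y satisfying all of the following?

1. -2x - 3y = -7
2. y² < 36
Yes

Take x = 2, y = 1. Substituting into each constraint:
  (1) -2(2) - 3(1) = -7 ✓
  (2) y² = (1)² = 1, and 1 < 36 ✓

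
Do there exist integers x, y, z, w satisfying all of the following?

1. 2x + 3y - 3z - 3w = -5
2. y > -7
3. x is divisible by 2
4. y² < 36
Yes

Take x = 2, y = -3, z = 0, w = 0. Substituting into each constraint:
  (1) 2(2) + 3(-3) - 3(0) - 3(0) = -5 ✓
  (2) -3 > -7 ✓
  (3) 2 = 2 × 1, remainder 0 ✓
  (4) y² = (-3)² = 9, and 9 < 36 ✓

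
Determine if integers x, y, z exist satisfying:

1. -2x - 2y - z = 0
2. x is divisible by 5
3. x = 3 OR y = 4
Yes

Take x = 0, y = 4, z = -8. Substituting into each constraint:
  (1) -2(0) - 2(4) + 8 = 0 ✓
  (2) 0 = 5 × 0, remainder 0 ✓
  (3) y = 4, target 4 ✓ (second branch holds)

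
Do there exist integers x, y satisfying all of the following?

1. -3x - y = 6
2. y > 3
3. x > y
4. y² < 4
No

A contradictory subset is {-3x - y = 6, y > 3, x > y}. No integer assignment can satisfy these jointly:

  - -3x - y = 6: is a linear equation tying the variables together
  - y > 3: bounds one variable relative to a constant
  - x > y: bounds one variable relative to another variable

Propagating the comparison: x > y and y ≥ 4 give x ≥ 5. Range argument: with x ∈ [5, ∞], y ∈ [4, ∞], the left side of the equation is at most -19, but the right side is 6 > -19. No integer solution exists.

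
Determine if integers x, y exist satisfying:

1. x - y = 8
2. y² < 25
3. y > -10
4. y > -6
Yes

Take x = 8, y = 0. Substituting into each constraint:
  (1) 8 + 0 = 8 ✓
  (2) y² = (0)² = 0, and 0 < 25 ✓
  (3) 0 > -10 ✓
  (4) 0 > -6 ✓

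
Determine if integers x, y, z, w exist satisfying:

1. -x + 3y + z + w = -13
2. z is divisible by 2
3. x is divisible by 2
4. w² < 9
Yes

Take x = -2, y = -5, z = 0, w = 0. Substituting into each constraint:
  (1) 2 + 3(-5) + 0 + 0 = -13 ✓
  (2) 0 = 2 × 0, remainder 0 ✓
  (3) -2 = 2 × -1, remainder 0 ✓
  (4) w² = (0)² = 0, and 0 < 9 ✓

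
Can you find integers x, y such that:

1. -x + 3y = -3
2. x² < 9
Yes

Take x = 0, y = -1. Substituting into each constraint:
  (1) 0 + 3(-1) = -3 ✓
  (2) x² = (0)² = 0, and 0 < 9 ✓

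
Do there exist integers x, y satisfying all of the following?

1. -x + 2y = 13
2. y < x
Yes

Take x = 15, y = 14. Substituting into each constraint:
  (1) (-15) + 2(14) = 13 ✓
  (2) 14 < 15 ✓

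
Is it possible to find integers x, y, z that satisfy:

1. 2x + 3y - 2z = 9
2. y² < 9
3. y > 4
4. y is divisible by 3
No

A contradictory subset is {y² < 9, y > 4}. No integer assignment can satisfy these jointly:

  - y² < 9: restricts y to |y| ≤ 2
  - y > 4: bounds one variable relative to a constant

Direct contradiction: the bounds on y require y ≥ 5 and y ≤ 2 simultaneously, which is empty.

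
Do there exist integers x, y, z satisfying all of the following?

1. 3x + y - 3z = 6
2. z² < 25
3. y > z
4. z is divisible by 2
Yes

Take x = 1, y = 3, z = 0. Substituting into each constraint:
  (1) 3(1) + 3 - 3(0) = 6 ✓
  (2) z² = (0)² = 0, and 0 < 25 ✓
  (3) 3 > 0 ✓
  (4) 0 = 2 × 0, remainder 0 ✓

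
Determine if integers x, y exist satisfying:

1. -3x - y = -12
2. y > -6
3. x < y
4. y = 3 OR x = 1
Yes

Take x = 1, y = 9. Substituting into each constraint:
  (1) -3(1) + (-9) = -12 ✓
  (2) 9 > -6 ✓
  (3) 1 < 9 ✓
  (4) x = 1, target 1 ✓ (second branch holds)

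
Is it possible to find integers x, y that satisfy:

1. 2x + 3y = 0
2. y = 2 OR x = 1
Yes

Take x = -3, y = 2. Substituting into each constraint:
  (1) 2(-3) + 3(2) = 0 ✓
  (2) y = 2, target 2 ✓ (first branch holds)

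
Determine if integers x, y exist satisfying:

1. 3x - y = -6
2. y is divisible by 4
Yes

Take x = -2, y = 0. Substituting into each constraint:
  (1) 3(-2) + 0 = -6 ✓
  (2) 0 = 4 × 0, remainder 0 ✓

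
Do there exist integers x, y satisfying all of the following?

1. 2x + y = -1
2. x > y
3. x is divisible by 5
Yes

Take x = 0, y = -1. Substituting into each constraint:
  (1) 2(0) + (-1) = -1 ✓
  (2) 0 > -1 ✓
  (3) 0 = 5 × 0, remainder 0 ✓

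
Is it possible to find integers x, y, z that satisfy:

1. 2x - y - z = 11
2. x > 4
Yes

Take x = 5, y = -1, z = 0. Substituting into each constraint:
  (1) 2(5) + 1 + 0 = 11 ✓
  (2) 5 > 4 ✓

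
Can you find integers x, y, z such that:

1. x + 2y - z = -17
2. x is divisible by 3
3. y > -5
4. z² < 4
Yes

Take x = -12, y = -2, z = 1. Substituting into each constraint:
  (1) (-12) + 2(-2) + (-1) = -17 ✓
  (2) -12 = 3 × -4, remainder 0 ✓
  (3) -2 > -5 ✓
  (4) z² = (1)² = 1, and 1 < 4 ✓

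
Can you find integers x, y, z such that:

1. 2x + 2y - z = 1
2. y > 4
Yes

Take x = -4, y = 5, z = 1. Substituting into each constraint:
  (1) 2(-4) + 2(5) + (-1) = 1 ✓
  (2) 5 > 4 ✓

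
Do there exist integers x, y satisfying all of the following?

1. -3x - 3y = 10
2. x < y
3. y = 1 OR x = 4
No

Even the single constraint (-3x - 3y = 10) is infeasible over the integers.

  - -3x - 3y = 10: every term on the left is divisible by 3, so the LHS ≡ 0 (mod 3), but the RHS 10 is not — no integer solution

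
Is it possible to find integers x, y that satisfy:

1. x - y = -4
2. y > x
Yes

Take x = 0, y = 4. Substituting into each constraint:
  (1) 0 + (-4) = -4 ✓
  (2) 4 > 0 ✓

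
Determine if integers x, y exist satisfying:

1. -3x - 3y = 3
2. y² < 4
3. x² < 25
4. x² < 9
Yes

Take x = 0, y = -1. Substituting into each constraint:
  (1) -3(0) - 3(-1) = 3 ✓
  (2) y² = (-1)² = 1, and 1 < 4 ✓
  (3) x² = (0)² = 0, and 0 < 25 ✓
  (4) x² = (0)² = 0, and 0 < 9 ✓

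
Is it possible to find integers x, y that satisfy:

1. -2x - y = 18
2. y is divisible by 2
Yes

Take x = -9, y = 0. Substituting into each constraint:
  (1) -2(-9) + 0 = 18 ✓
  (2) 0 = 2 × 0, remainder 0 ✓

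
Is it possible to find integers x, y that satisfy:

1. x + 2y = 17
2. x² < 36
Yes

Take x = -1, y = 9. Substituting into each constraint:
  (1) (-1) + 2(9) = 17 ✓
  (2) x² = (-1)² = 1, and 1 < 36 ✓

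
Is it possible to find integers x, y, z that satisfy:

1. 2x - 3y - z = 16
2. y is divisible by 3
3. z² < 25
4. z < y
Yes

Take x = 7, y = 0, z = -2. Substituting into each constraint:
  (1) 2(7) - 3(0) + 2 = 16 ✓
  (2) 0 = 3 × 0, remainder 0 ✓
  (3) z² = (-2)² = 4, and 4 < 25 ✓
  (4) -2 < 0 ✓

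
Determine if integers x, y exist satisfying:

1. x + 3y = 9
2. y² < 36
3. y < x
Yes

Take x = 3, y = 2. Substituting into each constraint:
  (1) 3 + 3(2) = 9 ✓
  (2) y² = (2)² = 4, and 4 < 36 ✓
  (3) 2 < 3 ✓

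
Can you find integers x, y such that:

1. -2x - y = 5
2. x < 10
Yes

Take x = -3, y = 1. Substituting into each constraint:
  (1) -2(-3) + (-1) = 5 ✓
  (2) -3 < 10 ✓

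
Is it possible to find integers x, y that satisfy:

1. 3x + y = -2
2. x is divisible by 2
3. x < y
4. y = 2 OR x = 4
No

A contradictory subset is {3x + y = -2, x < y, y = 2 OR x = 4}. No integer assignment can satisfy these jointly:

  - 3x + y = -2: is a linear equation tying the variables together
  - x < y: bounds one variable relative to another variable
  - y = 2 OR x = 4: forces a choice: either y = 2 or x = 4

Split on the disjunction (y = 2 OR x = 4):
  • If y = 2: with y = 2, every remaining term of the linear equation is divisible by 3, so the left side is ≡ 0 (mod 3); but the right side -4 ≡ 2 (mod 3). No integers can satisfy it.
  • If x = 4: the equation forces y = -14, giving (x, y) = (4, -14), which violates y > x.
Both branches are infeasible, so the system has no integer solution.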